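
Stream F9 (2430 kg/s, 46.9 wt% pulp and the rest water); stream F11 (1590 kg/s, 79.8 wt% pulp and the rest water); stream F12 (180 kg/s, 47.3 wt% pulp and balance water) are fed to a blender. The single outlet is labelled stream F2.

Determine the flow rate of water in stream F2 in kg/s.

1706 kg/s

water out = water in = 2430×0.531 + 1590×0.202 + 180×0.527 = 1706.4 kg/s.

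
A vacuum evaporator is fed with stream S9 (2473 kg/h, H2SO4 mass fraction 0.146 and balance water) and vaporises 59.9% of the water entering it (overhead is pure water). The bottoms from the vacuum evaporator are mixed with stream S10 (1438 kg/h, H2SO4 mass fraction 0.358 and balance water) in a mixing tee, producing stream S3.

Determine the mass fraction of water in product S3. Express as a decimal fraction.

Vapour removed = 0.599×0.854×2473 = 1265.1 kg/h; concentrate = 1207.9 kg/h.
water reaching the mixer = 846.89 (from concentrate) + 1438×0.642 = 1770.1 kg/h.
Product flow = 1207.9 + 1438 = 2645.9 kg/h; water fraction = 0.669.

0.669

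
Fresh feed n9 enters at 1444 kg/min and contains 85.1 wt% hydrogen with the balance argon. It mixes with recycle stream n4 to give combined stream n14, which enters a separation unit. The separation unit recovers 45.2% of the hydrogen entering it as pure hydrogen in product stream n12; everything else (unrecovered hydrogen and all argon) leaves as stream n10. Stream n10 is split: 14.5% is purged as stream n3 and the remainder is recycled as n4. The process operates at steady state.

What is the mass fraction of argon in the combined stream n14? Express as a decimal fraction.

0.3909

argon enters only via n9 and leaves only via the purge: 1444×0.149 = 0.145×(argon in n10), and the separation unit passes all argon, so argon in n14 = argon in n10 = 1483.8 kg/min.
hydrogen in n14: m_A = 1444×0.851 + (1−0.145)·(1−0.452)·m_A, so m_A = 1228.8/0.5315 = 2312.2 kg/min.
n14 = 2312.2 + 1483.8 = 3796 kg/min.
argon fraction in n14 = 1483.8/3796 = 0.3909.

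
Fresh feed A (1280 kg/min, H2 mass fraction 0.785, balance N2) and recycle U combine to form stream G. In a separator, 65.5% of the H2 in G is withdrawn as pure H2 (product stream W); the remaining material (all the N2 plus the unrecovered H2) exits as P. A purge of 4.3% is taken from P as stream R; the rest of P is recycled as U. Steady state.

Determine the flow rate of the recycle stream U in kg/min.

6620 kg/min

N2 enters only via A and leaves only via the purge: 1280×0.215 = 0.043×(N2 in P), and the separator passes all N2, so N2 in G = N2 in P = 6400 kg/min.
H2 in G: m_A = 1280×0.785 + (1−0.043)·(1−0.655)·m_A, so m_A = 1004.8/0.6698 = 1500.1 kg/min.
P = (1−0.655)×1500.1 + 6400 = 6917.5 kg/min.
Recycle U = (1−0.043)×6917.5 = 6620.1 kg/min.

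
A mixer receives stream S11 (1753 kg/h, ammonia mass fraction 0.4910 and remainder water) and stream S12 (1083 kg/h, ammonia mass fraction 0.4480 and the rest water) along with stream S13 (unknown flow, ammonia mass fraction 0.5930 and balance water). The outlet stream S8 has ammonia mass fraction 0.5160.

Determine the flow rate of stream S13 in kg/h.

1526 kg/h

Let S13 be the unknown flow. Total out = 2836 + S13.
ammonia balance: 1345.9 + 0.593·S13 = 0.516·(2836 + S13)
(0.593 − 0.516)·S13 = 0.516×2836 − 1345.9 = 117.47
S13 = 117.47 / 0.077 = 1525.6 kg/h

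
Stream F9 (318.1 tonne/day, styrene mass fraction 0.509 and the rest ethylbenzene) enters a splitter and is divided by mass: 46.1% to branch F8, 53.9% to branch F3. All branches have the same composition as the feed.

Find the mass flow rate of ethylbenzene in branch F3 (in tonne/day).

Branch F3 total = 0.539×318.1 = 171.46 tonne/day.
ethylbenzene in F3 = 0.491×171.46 = 84.185 tonne/day.

84.18 tonne/day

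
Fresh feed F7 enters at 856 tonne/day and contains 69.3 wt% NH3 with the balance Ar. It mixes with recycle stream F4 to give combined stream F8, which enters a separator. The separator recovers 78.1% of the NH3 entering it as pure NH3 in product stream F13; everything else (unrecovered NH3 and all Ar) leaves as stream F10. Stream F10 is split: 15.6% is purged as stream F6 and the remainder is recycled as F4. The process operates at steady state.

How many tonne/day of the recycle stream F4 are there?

1556 tonne/day

Ar enters only via F7 and leaves only via the purge: 856×0.307 = 0.156×(Ar in F10), and the separator passes all Ar, so Ar in F8 = Ar in F10 = 1684.6 tonne/day.
NH3 in F8: m_A = 856×0.693 + (1−0.156)·(1−0.781)·m_A, so m_A = 593.21/0.8152 = 727.72 tonne/day.
F10 = (1−0.781)×727.72 + 1684.6 = 1843.9 tonne/day.
Recycle F4 = (1−0.156)×1843.9 = 1556.3 tonne/day.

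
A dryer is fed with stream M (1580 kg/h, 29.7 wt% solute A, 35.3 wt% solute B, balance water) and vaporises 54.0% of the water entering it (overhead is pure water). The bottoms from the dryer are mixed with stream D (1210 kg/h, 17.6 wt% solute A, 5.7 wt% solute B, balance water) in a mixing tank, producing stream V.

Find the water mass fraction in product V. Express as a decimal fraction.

0.475

Vapour removed = 0.540×0.350×1580 = 298.62 kg/h; concentrate = 1281.4 kg/h.
water reaching the mixer = 254.38 (from concentrate) + 1210×0.767 = 1182.5 kg/h.
Product flow = 1281.4 + 1210 = 2491.4 kg/h; water fraction = 0.475.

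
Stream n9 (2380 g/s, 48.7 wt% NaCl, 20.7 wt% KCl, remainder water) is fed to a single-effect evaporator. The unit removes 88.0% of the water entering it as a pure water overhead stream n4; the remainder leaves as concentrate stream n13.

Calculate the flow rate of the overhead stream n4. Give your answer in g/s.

water entering = 2380×0.306 = 728.28 g/s; overhead removed = 0.880×728.28 = 640.89 g/s.

640.9 g/s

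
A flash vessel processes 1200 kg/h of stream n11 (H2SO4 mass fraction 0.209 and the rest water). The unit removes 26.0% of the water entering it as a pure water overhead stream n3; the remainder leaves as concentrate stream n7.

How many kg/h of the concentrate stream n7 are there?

953.2 kg/h

water entering = 1200×0.791 = 949.2 kg/h; overhead removed = 0.260×949.2 = 246.79 kg/h.
Concentrate = 1200 − 246.79 = 953.21 kg/h.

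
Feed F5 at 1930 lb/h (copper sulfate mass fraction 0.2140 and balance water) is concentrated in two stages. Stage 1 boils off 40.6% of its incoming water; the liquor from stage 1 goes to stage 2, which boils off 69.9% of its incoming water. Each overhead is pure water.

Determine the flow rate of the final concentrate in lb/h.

684.2 lb/h

water in feed = 1930×0.786 = 1517 lb/h.
After stage 1: water left = (1−0.406)×1517 = 901.09; stream total = 1314.1 lb/h.
After stage 2: water left = (1−0.699)×901.09 = 271.23; final concentrate = 684.25 lb/h.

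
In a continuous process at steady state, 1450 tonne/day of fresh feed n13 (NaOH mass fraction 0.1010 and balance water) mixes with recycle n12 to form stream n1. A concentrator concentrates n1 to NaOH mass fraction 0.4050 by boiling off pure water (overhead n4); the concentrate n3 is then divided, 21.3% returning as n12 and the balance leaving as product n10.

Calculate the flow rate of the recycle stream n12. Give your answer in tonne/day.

Overall NaOH balance (none leaves overhead): NaOH in fresh feed = NaOH in product, i.e. 1450×0.101 = (1−0.213)·n3·0.405.
n3 = 146.45/(0.405×0.787) = 459.47 tonne/day.
Recycle n12 = 0.213×459.47 = 97.868 tonne/day.

97.87 tonne/day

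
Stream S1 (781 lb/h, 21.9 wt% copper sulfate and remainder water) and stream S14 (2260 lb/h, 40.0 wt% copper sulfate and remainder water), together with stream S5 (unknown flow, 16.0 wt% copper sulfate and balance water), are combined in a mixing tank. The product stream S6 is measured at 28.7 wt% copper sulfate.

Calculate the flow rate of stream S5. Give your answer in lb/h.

1593 lb/h

Let S5 be the unknown flow. Total out = 3041 + S5.
copper sulfate balance: 1075 + 0.160·S5 = 0.287·(3041 + S5)
(0.160 − 0.287)·S5 = 0.287×3041 − 1075 = -202.27
S5 = -202.27 / -0.127 = 1592.7 lb/h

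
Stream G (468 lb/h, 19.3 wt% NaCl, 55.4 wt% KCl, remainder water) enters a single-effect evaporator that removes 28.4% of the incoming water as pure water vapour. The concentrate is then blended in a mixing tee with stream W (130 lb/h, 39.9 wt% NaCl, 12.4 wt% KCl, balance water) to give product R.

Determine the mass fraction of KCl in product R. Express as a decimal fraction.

0.4880

Vapour removed = 0.284×0.253×468 = 33.627 lb/h; concentrate = 434.37 lb/h.
KCl reaching the mixer = 259.27 (from concentrate) + 130×0.124 = 275.39 lb/h.
Product flow = 434.37 + 130 = 564.37 lb/h; KCl fraction = 0.4880.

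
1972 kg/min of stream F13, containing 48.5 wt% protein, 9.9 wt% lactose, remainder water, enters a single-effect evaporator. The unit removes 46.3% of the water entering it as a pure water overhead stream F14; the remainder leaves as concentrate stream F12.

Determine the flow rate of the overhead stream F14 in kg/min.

water entering = 1972×0.416 = 820.35 kg/min; overhead removed = 0.463×820.35 = 379.82 kg/min.

379.8 kg/min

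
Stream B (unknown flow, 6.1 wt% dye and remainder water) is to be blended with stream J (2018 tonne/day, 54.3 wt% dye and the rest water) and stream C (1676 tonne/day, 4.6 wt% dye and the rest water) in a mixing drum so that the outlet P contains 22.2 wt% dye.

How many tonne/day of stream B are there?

Let B be the unknown flow. Total out = 3694 + B.
dye balance: 1172.9 + 0.061·B = 0.222·(3694 + B)
(0.061 − 0.222)·B = 0.222×3694 − 1172.9 = -352.8
B = -352.8 / -0.161 = 2191.3 tonne/day

2191 tonne/day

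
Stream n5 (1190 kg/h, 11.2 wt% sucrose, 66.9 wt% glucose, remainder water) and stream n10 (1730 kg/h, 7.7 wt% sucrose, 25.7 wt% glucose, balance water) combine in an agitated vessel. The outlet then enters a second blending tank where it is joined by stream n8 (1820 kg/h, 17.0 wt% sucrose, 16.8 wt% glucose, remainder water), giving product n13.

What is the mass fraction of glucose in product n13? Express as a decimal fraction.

Overall, product flow = 4740 kg/h.
glucose in = 1190×0.669 + 1730×0.257 + 1820×0.168 = 1546.5 kg/h.
glucose fraction in n13 = 0.326.

0.326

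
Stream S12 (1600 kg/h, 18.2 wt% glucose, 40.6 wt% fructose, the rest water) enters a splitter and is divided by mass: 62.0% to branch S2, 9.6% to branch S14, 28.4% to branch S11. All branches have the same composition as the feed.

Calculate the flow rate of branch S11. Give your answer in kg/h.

454.4 kg/h

Branch S11 flow = 0.284×1600 = 454.4 kg/h.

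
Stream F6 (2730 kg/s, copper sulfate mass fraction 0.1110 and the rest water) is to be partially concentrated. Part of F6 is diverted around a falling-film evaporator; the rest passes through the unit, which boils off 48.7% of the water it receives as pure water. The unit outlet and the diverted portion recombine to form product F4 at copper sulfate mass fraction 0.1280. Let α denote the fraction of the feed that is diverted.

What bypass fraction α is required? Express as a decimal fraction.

0.693

All 2730×0.111 = 303.03 kg/s of copper sulfate reaches F4, so F4 = 303.03/0.128 = 2367.4 kg/s and vapour = 362.58 kg/s.
The evaporator receives (1−α)·2730 of feed at 0.889 water and removes 0.487 of that water:
0.487×0.889×(1−α)×2730 = 362.58
(1−α) = 362.58/1181.9 = 0.3068;  α = 0.6932.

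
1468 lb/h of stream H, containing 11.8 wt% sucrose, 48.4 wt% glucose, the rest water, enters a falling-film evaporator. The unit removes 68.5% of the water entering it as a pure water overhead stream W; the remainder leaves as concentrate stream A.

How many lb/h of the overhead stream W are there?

water entering = 1468×0.398 = 584.26 lb/h; overhead removed = 0.685×584.26 = 400.22 lb/h.

400.2 lb/h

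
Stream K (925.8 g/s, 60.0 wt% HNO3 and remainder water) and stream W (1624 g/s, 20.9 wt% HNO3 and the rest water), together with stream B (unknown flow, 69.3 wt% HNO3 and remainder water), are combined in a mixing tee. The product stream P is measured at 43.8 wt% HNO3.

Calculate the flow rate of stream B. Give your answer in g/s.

870.3 g/s

Let B be the unknown flow. Total out = 2549.8 + B.
HNO3 balance: 894.9 + 0.693·B = 0.438·(2549.8 + B)
(0.693 − 0.438)·B = 0.438×2549.8 − 894.9 = 221.92
B = 221.92 / 0.255 = 870.26 g/s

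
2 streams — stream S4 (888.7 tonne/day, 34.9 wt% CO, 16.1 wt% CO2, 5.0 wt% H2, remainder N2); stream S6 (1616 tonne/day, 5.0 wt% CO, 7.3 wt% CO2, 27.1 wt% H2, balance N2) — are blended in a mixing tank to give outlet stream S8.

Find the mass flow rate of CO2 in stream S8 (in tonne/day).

261 tonne/day

CO2 out = CO2 in = 888.7×0.161 + 1616×0.073 = 261.05 tonne/day.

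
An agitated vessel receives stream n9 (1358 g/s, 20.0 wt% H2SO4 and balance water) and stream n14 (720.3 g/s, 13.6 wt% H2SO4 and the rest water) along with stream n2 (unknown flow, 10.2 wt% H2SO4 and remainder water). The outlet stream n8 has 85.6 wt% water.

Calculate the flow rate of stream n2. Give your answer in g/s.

Let n2 be the unknown flow. Total out = 2078.3 + n2.
water balance: 1708.7 + 0.898·n2 = 0.856·(2078.3 + n2)
(0.898 − 0.856)·n2 = 0.856×2078.3 − 1708.7 = 70.286
n2 = 70.286 / 0.042 = 1673.5 g/s

1673 g/s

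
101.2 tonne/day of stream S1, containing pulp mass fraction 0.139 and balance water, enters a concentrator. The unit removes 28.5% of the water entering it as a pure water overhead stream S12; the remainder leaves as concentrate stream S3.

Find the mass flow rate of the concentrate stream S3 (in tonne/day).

76.37 tonne/day

water entering = 101.2×0.861 = 87.133 tonne/day; overhead removed = 0.285×87.133 = 24.833 tonne/day.
Concentrate = 101.2 − 24.833 = 76.367 tonne/day.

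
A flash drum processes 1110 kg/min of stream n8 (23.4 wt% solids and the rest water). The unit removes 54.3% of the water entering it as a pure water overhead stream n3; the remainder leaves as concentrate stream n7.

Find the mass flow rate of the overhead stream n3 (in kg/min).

water entering = 1110×0.766 = 850.26 kg/min; overhead removed = 0.543×850.26 = 461.69 kg/min.

461.7 kg/min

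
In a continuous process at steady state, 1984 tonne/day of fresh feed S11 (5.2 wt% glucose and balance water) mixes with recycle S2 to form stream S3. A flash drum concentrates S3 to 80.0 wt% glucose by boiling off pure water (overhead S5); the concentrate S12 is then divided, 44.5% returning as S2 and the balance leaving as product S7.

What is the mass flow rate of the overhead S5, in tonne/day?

Overall glucose balance (none leaves overhead): glucose in fresh feed = glucose in product, i.e. 1984×0.052 = (1−0.445)·S12·0.800.
S12 = 103.17/(0.800×0.555) = 232.36 tonne/day.
Recycle S2 = 0.445×232.36 = 103.4 tonne/day.
Combined feed S3 = 1984 + 103.4 = 2087.4 tonne/day.
Overhead S5 = S3 − S12 = 2087.4 − 232.36 = 1855 tonne/day.

1855 tonne/day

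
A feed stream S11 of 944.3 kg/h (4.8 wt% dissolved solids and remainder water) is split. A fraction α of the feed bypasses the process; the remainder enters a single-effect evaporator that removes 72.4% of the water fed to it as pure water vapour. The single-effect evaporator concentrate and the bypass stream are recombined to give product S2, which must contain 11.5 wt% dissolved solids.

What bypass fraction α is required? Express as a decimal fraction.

All 944.3×0.048 = 45.326 kg/h of dissolved solids reaches S2, so S2 = 45.326/0.115 = 394.14 kg/h and vapour = 550.16 kg/h.
The evaporator receives (1−α)·944.3 of feed at 0.952 water and removes 0.724 of that water:
0.724×0.952×(1−α)×944.3 = 550.16
(1−α) = 550.16/650.86 = 0.8453;  α = 0.1547.

0.155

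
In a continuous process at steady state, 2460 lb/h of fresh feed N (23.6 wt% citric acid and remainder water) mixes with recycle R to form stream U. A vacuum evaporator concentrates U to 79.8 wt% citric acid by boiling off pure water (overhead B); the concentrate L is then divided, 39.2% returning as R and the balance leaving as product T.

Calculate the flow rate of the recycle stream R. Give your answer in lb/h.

469.1 lb/h

Overall citric acid balance (none leaves overhead): citric acid in fresh feed = citric acid in product, i.e. 2460×0.236 = (1−0.392)·L·0.798.
L = 580.56/(0.798×0.608) = 1196.6 lb/h.
Recycle R = 0.392×1196.6 = 469.06 lb/h.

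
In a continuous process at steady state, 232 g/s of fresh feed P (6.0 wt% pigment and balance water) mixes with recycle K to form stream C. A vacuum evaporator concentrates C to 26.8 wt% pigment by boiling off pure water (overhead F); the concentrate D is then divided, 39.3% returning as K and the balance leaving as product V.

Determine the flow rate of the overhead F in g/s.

Overall pigment balance (none leaves overhead): pigment in fresh feed = pigment in product, i.e. 232×0.060 = (1−0.393)·D·0.268.
D = 13.92/(0.268×0.607) = 85.569 g/s.
Recycle K = 0.393×85.569 = 33.629 g/s.
Combined feed C = 232 + 33.629 = 265.63 g/s.
Overhead F = C − D = 265.63 − 85.569 = 180.06 g/s.

180.1 g/s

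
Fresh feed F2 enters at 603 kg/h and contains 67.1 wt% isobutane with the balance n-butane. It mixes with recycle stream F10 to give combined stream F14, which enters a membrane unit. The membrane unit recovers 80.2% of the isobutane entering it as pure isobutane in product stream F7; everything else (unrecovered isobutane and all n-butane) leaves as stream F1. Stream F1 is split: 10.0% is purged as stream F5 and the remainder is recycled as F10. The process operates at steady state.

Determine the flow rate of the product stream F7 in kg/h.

isobutane in F14: m_A = 603×0.671 + (1−0.100)·(1−0.802)·m_A, so m_A = 404.61/0.8218 = 492.35 kg/h.
Product F7 = 0.802×492.35 = 394.86 kg/h.

394.9 kg/h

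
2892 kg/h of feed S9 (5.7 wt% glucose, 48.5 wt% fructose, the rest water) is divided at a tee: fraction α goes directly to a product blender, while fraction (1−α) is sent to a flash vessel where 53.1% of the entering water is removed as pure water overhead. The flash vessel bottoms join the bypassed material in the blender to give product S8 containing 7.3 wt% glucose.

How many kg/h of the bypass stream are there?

285.6 kg/h

All 2892×0.057 = 164.84 kg/h of glucose reaches S8, so S8 = 164.84/0.073 = 2258.1 kg/h and vapour = 633.86 kg/h.
The evaporator receives (1−α)·2892 of feed at 0.458 water and removes 0.531 of that water:
0.531×0.458×(1−α)×2892 = 633.86
(1−α) = 633.86/703.33 = 0.9012;  α = 0.0988.
Bypass flow = 0.0988×2892 = 285.63 kg/h.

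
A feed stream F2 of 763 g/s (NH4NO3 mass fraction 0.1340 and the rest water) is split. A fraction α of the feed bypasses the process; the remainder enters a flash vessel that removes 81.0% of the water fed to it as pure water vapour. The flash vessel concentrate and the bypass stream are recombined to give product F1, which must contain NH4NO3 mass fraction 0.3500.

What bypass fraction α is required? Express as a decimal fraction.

All 763×0.134 = 102.24 g/s of NH4NO3 reaches F1, so F1 = 102.24/0.350 = 292.12 g/s and vapour = 470.88 g/s.
The evaporator receives (1−α)·763 of feed at 0.866 water and removes 0.810 of that water:
0.810×0.866×(1−α)×763 = 470.88
(1−α) = 470.88/535.21 = 0.8798;  α = 0.1202.

0.120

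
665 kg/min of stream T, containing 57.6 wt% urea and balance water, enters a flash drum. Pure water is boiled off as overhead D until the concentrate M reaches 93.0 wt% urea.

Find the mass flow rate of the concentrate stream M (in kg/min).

411.9 kg/min

urea is conserved: 665×0.576 = 383.04 kg/min all reports to the concentrate.
Concentrate = 383.04/(target fraction) = 411.87 kg/min.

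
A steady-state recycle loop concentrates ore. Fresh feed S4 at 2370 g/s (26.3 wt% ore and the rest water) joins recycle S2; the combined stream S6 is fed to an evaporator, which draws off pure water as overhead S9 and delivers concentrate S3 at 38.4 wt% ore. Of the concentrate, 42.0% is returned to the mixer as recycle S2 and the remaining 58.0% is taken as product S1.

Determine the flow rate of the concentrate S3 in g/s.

2799 g/s

Overall ore balance (none leaves overhead): ore in fresh feed = ore in product, i.e. 2370×0.263 = (1−0.420)·S3·0.384.
S3 = 623.31/(0.384×0.580) = 2798.6 g/s.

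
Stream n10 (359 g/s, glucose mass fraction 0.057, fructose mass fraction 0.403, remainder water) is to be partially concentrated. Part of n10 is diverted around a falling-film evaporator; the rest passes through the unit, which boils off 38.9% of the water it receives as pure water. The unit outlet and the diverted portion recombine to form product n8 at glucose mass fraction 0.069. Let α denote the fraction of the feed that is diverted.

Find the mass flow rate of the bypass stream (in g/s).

61.78 g/s

All 359×0.057 = 20.463 g/s of glucose reaches n8, so n8 = 20.463/0.069 = 296.57 g/s and vapour = 62.435 g/s.
The evaporator receives (1−α)·359 of feed at 0.540 water and removes 0.389 of that water:
0.389×0.540×(1−α)×359 = 62.435
(1−α) = 62.435/75.412 = 0.8279;  α = 0.1721.
Bypass flow = 0.1721×359 = 61.776 g/s.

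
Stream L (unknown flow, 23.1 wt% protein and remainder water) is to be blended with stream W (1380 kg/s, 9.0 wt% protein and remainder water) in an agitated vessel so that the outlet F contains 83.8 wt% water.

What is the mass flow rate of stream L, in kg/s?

1440 kg/s

Let L be the unknown flow. Total out = 1380 + L.
water balance: 1255.8 + 0.769·L = 0.838·(1380 + L)
(0.769 − 0.838)·L = 0.838×1380 − 1255.8 = -99.36
L = -99.36 / -0.069 = 1440 kg/s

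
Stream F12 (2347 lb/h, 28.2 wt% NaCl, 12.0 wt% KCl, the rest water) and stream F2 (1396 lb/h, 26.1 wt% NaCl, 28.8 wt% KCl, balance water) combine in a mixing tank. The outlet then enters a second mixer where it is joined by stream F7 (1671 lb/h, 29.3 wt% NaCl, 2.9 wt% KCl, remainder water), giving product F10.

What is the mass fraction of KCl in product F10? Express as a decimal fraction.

0.135

Overall, product flow = 5414 lb/h.
KCl in = 2347×0.120 + 1396×0.288 + 1671×0.029 = 732.15 lb/h.
KCl fraction in F10 = 0.135.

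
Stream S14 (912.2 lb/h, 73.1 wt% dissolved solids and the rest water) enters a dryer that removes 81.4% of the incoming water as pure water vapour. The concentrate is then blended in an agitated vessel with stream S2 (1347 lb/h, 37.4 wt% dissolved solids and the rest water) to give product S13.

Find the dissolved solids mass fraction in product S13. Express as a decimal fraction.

0.568

Vapour removed = 0.814×0.269×912.2 = 199.74 lb/h; concentrate = 712.46 lb/h.
dissolved solids reaching the mixer = 666.82 (from concentrate) + 1347×0.374 = 1170.6 lb/h.
Product flow = 712.46 + 1347 = 2059.5 lb/h; dissolved solids fraction = 0.568.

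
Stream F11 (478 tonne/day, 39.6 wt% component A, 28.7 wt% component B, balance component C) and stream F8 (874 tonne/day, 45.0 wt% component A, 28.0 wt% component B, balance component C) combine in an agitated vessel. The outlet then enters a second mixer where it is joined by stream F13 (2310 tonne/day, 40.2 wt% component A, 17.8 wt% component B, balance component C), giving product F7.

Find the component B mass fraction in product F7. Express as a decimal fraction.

Overall, product flow = 3662 tonne/day.
component B in = 478×0.287 + 874×0.280 + 2310×0.178 = 793.09 tonne/day.
component B fraction in F7 = 0.217.

0.217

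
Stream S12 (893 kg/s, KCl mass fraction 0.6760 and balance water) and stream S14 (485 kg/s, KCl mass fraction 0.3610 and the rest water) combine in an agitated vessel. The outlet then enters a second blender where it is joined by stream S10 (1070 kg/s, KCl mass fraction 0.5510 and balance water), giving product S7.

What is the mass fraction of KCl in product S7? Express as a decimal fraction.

Overall, product flow = 2448 kg/s.
KCl in = 893×0.676 + 485×0.361 + 1070×0.551 = 1368.3 kg/s.
KCl fraction in S7 = 0.5590.

0.5590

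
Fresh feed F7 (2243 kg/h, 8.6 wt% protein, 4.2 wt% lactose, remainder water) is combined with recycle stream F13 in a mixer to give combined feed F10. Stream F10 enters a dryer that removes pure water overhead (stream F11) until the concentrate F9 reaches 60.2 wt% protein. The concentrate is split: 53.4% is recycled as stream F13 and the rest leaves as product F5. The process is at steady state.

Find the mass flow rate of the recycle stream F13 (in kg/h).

Overall protein balance (none leaves overhead): protein in fresh feed = protein in product, i.e. 2243×0.086 = (1−0.534)·F9·0.602.
F9 = 192.9/(0.602×0.466) = 687.61 kg/h.
Recycle F13 = 0.534×687.61 = 367.19 kg/h.

367.2 kg/h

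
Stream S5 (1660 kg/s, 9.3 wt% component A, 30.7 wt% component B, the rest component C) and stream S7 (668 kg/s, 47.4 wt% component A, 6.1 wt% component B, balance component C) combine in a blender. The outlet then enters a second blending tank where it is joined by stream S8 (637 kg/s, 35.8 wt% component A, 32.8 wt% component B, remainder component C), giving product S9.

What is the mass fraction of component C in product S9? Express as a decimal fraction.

0.508

Overall, product flow = 2965 kg/s.
component C in = 1660×0.600 + 668×0.465 + 637×0.314 = 1506.6 kg/s.
component C fraction in S9 = 0.508.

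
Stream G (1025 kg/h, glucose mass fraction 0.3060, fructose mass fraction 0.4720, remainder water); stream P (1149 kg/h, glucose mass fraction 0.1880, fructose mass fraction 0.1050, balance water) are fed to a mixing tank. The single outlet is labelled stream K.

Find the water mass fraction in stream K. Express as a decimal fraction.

Total flow out = 1025 + 1149 = 2174 kg/h.
water in = 1025×0.222 + 1149×0.707 = 1039.9 kg/h.
water mass fraction in K = 1039.9/2174 = 0.4783.

0.4783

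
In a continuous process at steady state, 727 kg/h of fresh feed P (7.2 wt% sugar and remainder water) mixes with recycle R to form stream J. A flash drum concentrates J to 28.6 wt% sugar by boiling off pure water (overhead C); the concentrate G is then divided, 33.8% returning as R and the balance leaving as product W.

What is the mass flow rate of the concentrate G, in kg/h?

276.5 kg/h

Overall sugar balance (none leaves overhead): sugar in fresh feed = sugar in product, i.e. 727×0.072 = (1−0.338)·G·0.286.
G = 52.344/(0.286×0.662) = 276.47 kg/h.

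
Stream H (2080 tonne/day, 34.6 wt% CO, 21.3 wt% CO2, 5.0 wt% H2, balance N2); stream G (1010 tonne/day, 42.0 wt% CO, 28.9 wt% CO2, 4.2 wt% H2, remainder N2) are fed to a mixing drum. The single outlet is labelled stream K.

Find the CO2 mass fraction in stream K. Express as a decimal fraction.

Total flow out = 2080 + 1010 = 3090 tonne/day.
CO2 in = 2080×0.213 + 1010×0.289 = 734.93 tonne/day.
CO2 mass fraction in K = 734.93/3090 = 0.238.

0.238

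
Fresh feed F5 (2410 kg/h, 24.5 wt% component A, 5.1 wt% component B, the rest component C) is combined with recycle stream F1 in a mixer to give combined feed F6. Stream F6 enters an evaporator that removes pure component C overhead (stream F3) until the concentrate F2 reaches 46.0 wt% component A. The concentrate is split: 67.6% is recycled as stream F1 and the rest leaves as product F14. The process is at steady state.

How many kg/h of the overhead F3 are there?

1126 kg/h

Overall component A balance (none leaves overhead): component A in fresh feed = component A in product, i.e. 2410×0.245 = (1−0.676)·F2·0.460.
F2 = 590.45/(0.460×0.324) = 3961.7 kg/h.
Recycle F1 = 0.676×3961.7 = 2678.1 kg/h.
Combined feed F6 = 2410 + 2678.1 = 5088.1 kg/h.
Overhead F3 = F6 − F2 = 5088.1 − 3961.7 = 1126.4 kg/h.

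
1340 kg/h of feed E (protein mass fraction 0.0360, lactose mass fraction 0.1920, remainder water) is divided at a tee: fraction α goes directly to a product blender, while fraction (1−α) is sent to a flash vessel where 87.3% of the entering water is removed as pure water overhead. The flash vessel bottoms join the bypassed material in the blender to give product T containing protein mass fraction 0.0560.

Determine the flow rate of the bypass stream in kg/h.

629.9 kg/h

All 1340×0.036 = 48.24 kg/h of protein reaches T, so T = 48.24/0.056 = 861.43 kg/h and vapour = 478.57 kg/h.
The evaporator receives (1−α)·1340 of feed at 0.772 water and removes 0.873 of that water:
0.873×0.772×(1−α)×1340 = 478.57
(1−α) = 478.57/903.1 = 0.5299;  α = 0.4701.
Bypass flow = 0.4701×1340 = 629.91 kg/h.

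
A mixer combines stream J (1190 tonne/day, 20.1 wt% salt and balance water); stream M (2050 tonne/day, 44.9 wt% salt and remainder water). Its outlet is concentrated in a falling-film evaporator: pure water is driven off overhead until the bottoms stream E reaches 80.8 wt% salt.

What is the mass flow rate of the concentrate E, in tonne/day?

salt entering = 1190×0.201 + 2050×0.449 = 1159.6 tonne/day.
All salt reports to E, so E = 1159.6/0.808 = 1435.2 tonne/day.

1435 tonne/day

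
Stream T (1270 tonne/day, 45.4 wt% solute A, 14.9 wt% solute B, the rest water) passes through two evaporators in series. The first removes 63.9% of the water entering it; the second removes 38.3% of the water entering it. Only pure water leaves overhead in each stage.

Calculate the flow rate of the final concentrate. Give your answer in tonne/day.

878.1 tonne/day

water in feed = 1270×0.397 = 504.19 tonne/day.
After stage 1: water left = (1−0.639)×504.19 = 182.01; stream total = 947.82 tonne/day.
After stage 2: water left = (1−0.383)×182.01 = 112.3; final concentrate = 878.11 tonne/day.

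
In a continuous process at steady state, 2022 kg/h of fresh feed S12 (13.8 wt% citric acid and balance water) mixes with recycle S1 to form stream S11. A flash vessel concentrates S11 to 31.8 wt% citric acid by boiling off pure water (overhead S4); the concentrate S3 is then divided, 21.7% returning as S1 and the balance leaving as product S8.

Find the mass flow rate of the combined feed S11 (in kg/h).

2265 kg/h

Overall citric acid balance (none leaves overhead): citric acid in fresh feed = citric acid in product, i.e. 2022×0.138 = (1−0.217)·S3·0.318.
S3 = 279.04/(0.318×0.783) = 1120.7 kg/h.
Recycle S1 = 0.217×1120.7 = 243.18 kg/h.
Combined feed S11 = 2022 + 243.18 = 2265.2 kg/h.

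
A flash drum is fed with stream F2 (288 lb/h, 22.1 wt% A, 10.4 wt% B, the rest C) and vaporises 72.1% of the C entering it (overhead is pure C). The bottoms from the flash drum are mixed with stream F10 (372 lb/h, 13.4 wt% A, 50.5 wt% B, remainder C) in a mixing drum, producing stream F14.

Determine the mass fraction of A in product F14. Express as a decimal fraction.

Vapour removed = 0.721×0.675×288 = 140.16 lb/h; concentrate = 147.84 lb/h.
A reaching the mixer = 63.648 (from concentrate) + 372×0.134 = 113.5 lb/h.
Product flow = 147.84 + 372 = 519.84 lb/h; A fraction = 0.2183.

0.2183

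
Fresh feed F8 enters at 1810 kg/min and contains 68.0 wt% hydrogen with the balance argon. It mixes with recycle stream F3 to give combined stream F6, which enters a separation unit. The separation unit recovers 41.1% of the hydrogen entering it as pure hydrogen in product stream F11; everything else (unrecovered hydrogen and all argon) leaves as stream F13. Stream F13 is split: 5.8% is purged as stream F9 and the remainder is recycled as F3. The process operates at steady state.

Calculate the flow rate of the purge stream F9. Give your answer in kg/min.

argon enters only via F8 and leaves only via the purge: 1810×0.320 = 0.058×(argon in F13), and the separation unit passes all argon, so argon in F6 = argon in F13 = 9986.2 kg/min.
hydrogen in F6: m_A = 1810×0.680 + (1−0.058)·(1−0.411)·m_A, so m_A = 1230.8/0.4452 = 2764.8 kg/min.
F13 = (1−0.411)×2764.8 + 9986.2 = 11615 kg/min.
Purge F9 = 0.058×11615 = 673.65 kg/min.

673.7 kg/min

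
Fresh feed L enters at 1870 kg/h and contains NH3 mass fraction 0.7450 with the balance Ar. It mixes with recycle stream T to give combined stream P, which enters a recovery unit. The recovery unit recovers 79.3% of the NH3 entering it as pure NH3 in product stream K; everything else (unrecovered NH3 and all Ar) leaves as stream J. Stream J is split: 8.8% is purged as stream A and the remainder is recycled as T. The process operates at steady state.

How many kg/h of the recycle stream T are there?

5266 kg/h

Ar enters only via L and leaves only via the purge: 1870×0.255 = 0.088×(Ar in J), and the recovery unit passes all Ar, so Ar in P = Ar in J = 5418.8 kg/h.
NH3 in P: m_A = 1870×0.745 + (1−0.088)·(1−0.793)·m_A, so m_A = 1393.2/0.8112 = 1717.4 kg/h.
J = (1−0.793)×1717.4 + 5418.8 = 5774.2 kg/h.
Recycle T = (1−0.088)×5774.2 = 5266.1 kg/h.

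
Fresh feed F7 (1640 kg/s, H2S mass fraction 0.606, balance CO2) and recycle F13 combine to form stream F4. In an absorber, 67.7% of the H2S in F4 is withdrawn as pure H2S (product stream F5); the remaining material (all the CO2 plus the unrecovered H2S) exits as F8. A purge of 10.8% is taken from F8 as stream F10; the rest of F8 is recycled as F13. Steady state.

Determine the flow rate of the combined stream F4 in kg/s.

CO2 enters only via F7 and leaves only via the purge: 1640×0.394 = 0.108×(CO2 in F8), and the absorber passes all CO2, so CO2 in F4 = CO2 in F8 = 5983 kg/s.
H2S in F4: m_A = 1640×0.606 + (1−0.108)·(1−0.677)·m_A, so m_A = 993.84/0.7119 = 1396.1 kg/s.
F4 = 1396.1 + 5983 = 7379 kg/s.

7379 kg/s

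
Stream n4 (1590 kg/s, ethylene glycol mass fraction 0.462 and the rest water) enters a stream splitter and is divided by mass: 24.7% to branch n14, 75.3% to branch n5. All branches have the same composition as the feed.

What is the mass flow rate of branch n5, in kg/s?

Branch n5 flow = 0.753×1590 = 1197.3 kg/s.

1197 kg/s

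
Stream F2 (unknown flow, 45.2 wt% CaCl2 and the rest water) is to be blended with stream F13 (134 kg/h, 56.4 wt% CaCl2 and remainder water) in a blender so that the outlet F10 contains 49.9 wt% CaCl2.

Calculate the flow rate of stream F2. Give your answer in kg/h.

185.3 kg/h

Let F2 be the unknown flow. Total out = 134 + F2.
CaCl2 balance: 75.576 + 0.452·F2 = 0.499·(134 + F2)
(0.452 − 0.499)·F2 = 0.499×134 − 75.576 = -8.71
F2 = -8.71 / -0.047 = 185.32 kg/h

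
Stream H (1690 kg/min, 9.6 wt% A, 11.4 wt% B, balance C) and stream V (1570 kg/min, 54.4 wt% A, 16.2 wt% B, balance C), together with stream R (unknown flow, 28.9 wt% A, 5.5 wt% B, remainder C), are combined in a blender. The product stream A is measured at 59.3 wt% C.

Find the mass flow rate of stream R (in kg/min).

2167 kg/min

Let R be the unknown flow. Total out = 3260 + R.
C balance: 1796.7 + 0.656·R = 0.593·(3260 + R)
(0.656 − 0.593)·R = 0.593×3260 − 1796.7 = 136.5
R = 136.5 / 0.063 = 2166.7 kg/min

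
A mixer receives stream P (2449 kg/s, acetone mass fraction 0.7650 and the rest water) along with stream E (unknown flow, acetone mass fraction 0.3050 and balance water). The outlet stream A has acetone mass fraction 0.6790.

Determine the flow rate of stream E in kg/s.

Let E be the unknown flow. Total out = 2449 + E.
acetone balance: 1873.5 + 0.305·E = 0.679·(2449 + E)
(0.305 − 0.679)·E = 0.679×2449 − 1873.5 = -210.61
E = -210.61 / -0.374 = 563.14 kg/s

563.1 kg/s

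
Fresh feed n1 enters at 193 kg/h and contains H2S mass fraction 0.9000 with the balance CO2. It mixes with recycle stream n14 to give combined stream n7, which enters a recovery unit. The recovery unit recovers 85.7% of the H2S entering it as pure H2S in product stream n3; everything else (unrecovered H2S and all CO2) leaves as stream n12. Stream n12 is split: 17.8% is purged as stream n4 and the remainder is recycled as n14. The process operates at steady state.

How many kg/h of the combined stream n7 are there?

CO2 enters only via n1 and leaves only via the purge: 193×0.100 = 0.178×(CO2 in n12), and the recovery unit passes all CO2, so CO2 in n7 = CO2 in n12 = 108.43 kg/h.
H2S in n7: m_A = 193×0.900 + (1−0.178)·(1−0.857)·m_A, so m_A = 173.7/0.8825 = 196.84 kg/h.
n7 = 196.84 + 108.43 = 305.26 kg/h.

305.3 kg/h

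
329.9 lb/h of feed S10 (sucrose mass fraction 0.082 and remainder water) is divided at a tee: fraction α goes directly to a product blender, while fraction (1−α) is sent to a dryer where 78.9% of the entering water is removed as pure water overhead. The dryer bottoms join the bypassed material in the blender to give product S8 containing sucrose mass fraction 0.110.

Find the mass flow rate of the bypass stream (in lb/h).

214 lb/h

All 329.9×0.082 = 27.052 lb/h of sucrose reaches S8, so S8 = 27.052/0.110 = 245.93 lb/h and vapour = 83.975 lb/h.
The evaporator receives (1−α)·329.9 of feed at 0.918 water and removes 0.789 of that water:
0.789×0.918×(1−α)×329.9 = 83.975
(1−α) = 83.975/238.95 = 0.3514;  α = 0.6486.
Bypass flow = 0.6486×329.9 = 213.96 lb/h.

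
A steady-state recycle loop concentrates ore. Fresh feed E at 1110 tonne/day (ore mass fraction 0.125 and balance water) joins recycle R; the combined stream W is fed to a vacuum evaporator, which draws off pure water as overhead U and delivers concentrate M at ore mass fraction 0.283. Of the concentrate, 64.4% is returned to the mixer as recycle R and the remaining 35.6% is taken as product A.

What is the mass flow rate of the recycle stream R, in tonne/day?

Overall ore balance (none leaves overhead): ore in fresh feed = ore in product, i.e. 1110×0.125 = (1−0.644)·M·0.283.
M = 138.75/(0.283×0.356) = 1377.2 tonne/day.
Recycle R = 0.644×1377.2 = 886.92 tonne/day.

886.9 tonne/day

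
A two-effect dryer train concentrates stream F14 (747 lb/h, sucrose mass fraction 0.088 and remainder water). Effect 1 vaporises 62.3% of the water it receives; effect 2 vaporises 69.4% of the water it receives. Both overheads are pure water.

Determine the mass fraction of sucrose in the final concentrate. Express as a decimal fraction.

water in feed = 747×0.912 = 681.26 lb/h.
After stage 1: water left = (1−0.623)×681.26 = 256.84; stream total = 322.57 lb/h.
After stage 2: water left = (1−0.694)×256.84 = 78.592; final concentrate = 144.33 lb/h.
sucrose fraction = 65.736/144.33 = 0.455.

0.455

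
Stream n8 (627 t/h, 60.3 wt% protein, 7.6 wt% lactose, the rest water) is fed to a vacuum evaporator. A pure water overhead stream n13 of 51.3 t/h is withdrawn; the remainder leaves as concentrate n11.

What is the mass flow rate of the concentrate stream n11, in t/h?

Concentrate = 627 − 51.3 = 575.7 t/h.

575.7 t/h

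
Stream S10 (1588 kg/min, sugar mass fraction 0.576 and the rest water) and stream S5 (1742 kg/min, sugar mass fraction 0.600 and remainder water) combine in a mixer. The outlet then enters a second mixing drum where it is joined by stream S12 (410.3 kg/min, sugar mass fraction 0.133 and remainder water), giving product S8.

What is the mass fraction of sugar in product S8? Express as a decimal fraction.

Overall, product flow = 3740.3 kg/min.
sugar in = 1588×0.576 + 1742×0.600 + 410.3×0.133 = 2014.5 kg/min.
sugar fraction in S8 = 0.539.

0.539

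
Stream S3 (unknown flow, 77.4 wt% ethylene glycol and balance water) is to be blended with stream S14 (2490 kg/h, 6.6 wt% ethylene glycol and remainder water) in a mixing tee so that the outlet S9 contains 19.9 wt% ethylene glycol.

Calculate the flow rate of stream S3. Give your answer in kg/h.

Let S3 be the unknown flow. Total out = 2490 + S3.
ethylene glycol balance: 164.34 + 0.774·S3 = 0.199·(2490 + S3)
(0.774 − 0.199)·S3 = 0.199×2490 − 164.34 = 331.17
S3 = 331.17 / 0.575 = 575.95 kg/h

575.9 kg/h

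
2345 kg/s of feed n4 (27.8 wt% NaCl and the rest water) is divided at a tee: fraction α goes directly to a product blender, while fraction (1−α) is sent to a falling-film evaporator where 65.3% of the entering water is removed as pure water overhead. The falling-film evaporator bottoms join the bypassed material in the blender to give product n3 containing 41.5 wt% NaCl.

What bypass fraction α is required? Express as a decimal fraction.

All 2345×0.278 = 651.91 kg/s of NaCl reaches n3, so n3 = 651.91/0.415 = 1570.9 kg/s and vapour = 774.13 kg/s.
The evaporator receives (1−α)·2345 of feed at 0.722 water and removes 0.653 of that water:
0.653×0.722×(1−α)×2345 = 774.13
(1−α) = 774.13/1105.6 = 0.7002;  α = 0.2998.

0.300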